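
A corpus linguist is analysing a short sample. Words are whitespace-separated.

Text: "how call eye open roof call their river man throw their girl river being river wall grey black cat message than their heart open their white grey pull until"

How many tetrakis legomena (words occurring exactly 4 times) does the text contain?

1

Frequencies: their:4, river:3, call:2, open:2, grey:2, how:1, eye:1, roof:1, man:1, throw:1, girl:1, being:1, wall:1, black:1, cat:1, message:1, than:1, heart:1, white:1, pull:1, … (1 more, each freq 1)
Words with frequency 4: their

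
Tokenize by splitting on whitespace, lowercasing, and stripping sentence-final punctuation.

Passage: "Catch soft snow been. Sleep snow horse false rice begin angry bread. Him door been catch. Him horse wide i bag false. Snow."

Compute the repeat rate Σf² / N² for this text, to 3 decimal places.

Frequencies: snow:3, catch:2, been:2, horse:2, false:2, him:2, soft:1, sleep:1, rice:1, begin:1, angry:1, bread:1, door:1, wide:1, i:1, bag:1
Σf² = 39; N² = 529
Repeat rate = 39 / 529 = 0.074

0.074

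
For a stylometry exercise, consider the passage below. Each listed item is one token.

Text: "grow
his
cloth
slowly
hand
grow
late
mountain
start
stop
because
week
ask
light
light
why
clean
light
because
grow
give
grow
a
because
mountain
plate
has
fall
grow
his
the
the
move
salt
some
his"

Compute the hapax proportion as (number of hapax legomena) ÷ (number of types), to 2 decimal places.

0.75

Frequencies: grow:5, his:3, because:3, light:3, mountain:2, the:2, cloth:1, slowly:1, hand:1, late:1, start:1, stop:1, week:1, ask:1, why:1, clean:1, give:1, a:1, plate:1, has:1, … (4 more, each freq 1)
Hapax count = 18; type count = 24.
Ratio = 18 / 24 = 0.75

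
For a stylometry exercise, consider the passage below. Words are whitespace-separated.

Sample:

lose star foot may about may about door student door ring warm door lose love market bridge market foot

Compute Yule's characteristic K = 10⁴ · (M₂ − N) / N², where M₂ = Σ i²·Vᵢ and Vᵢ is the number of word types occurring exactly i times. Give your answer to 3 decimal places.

Frequencies: door:3, lose:2, foot:2, may:2, about:2, market:2, star:1, student:1, ring:1, warm:1, love:1, bridge:1
N = 19. Frequency spectrum: V_1=6, V_2=5, V_3=1
M₂ = 1²·6 + 2²·5 + 3²·1 = 35
K = 10000 × (35 − 19) / 19² = 443.213

443.213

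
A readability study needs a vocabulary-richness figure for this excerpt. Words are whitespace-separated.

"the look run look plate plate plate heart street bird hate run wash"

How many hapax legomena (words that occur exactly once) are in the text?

6

Frequencies: plate:3, look:2, run:2, the:1, heart:1, street:1, bird:1, hate:1, wash:1
Hapax (freq=1): bird, hate, heart, street, the, wash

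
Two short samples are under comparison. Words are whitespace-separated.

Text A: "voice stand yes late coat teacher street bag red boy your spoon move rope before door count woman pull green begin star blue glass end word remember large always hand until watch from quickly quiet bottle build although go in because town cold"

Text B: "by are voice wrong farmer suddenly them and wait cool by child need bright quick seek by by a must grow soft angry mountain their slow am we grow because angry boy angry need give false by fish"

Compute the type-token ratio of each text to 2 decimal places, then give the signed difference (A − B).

0.21

TTR(A) = 43/43 = 1.00
TTR(B) = 30/38 = 0.79
Difference = 1.00 − 0.79 = 0.21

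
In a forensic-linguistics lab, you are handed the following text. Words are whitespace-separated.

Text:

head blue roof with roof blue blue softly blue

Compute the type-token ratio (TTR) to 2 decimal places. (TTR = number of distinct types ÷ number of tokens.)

0.56

N = 9 tokens, V = 5 types.
TTR = V / N = 5 / 9 = 0.56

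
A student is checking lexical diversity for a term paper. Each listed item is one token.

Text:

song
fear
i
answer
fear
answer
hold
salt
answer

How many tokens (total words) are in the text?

9

Tokens: song, fear, i, answer, fear, answer, hold, salt, answer
N = 9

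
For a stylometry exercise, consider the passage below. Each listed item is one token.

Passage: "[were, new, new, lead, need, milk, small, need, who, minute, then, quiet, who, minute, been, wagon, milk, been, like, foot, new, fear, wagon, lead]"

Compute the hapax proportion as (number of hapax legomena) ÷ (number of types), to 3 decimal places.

Frequencies: new:3, lead:2, need:2, milk:2, who:2, minute:2, been:2, wagon:2, were:1, small:1, then:1, quiet:1, like:1, foot:1, fear:1
Hapax count = 7; type count = 15.
Ratio = 7 / 15 = 0.467

0.467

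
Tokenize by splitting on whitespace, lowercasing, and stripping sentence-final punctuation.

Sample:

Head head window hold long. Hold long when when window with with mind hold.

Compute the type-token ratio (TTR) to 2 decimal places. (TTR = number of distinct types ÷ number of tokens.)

0.50

N = 14 tokens, V = 7 types.
TTR = V / N = 7 / 14 = 0.50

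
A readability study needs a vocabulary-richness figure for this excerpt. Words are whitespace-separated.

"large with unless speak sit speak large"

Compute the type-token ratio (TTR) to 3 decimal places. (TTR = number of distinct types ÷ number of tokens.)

N = 7 tokens, V = 5 types.
TTR = V / N = 5 / 7 = 0.714

0.714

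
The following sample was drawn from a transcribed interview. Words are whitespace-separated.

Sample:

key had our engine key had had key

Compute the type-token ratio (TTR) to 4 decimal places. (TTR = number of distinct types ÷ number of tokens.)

0.5000

N = 8 tokens, V = 4 types.
TTR = V / N = 4 / 8 = 0.5000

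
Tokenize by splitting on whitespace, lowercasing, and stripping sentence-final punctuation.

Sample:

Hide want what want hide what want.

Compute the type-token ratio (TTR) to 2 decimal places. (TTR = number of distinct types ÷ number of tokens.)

0.43

N = 7 tokens, V = 3 types.
TTR = V / N = 3 / 7 = 0.43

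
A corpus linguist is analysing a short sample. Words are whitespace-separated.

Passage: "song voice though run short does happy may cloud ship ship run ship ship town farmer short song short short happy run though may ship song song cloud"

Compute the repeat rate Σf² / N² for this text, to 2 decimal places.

0.11

Frequencies: ship:5, song:4, short:4, run:3, though:2, happy:2, may:2, cloud:2, voice:1, does:1, town:1, farmer:1
Σf² = 86; N² = 784
Repeat rate = 86 / 784 = 0.11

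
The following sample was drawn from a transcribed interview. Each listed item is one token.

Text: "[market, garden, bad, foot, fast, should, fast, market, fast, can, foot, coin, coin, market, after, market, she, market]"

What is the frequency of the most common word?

Frequencies: market:5, fast:3, foot:2, coin:2, garden:1, bad:1, should:1, can:1, after:1, she:1
Most common: 'market' with frequency 5.

5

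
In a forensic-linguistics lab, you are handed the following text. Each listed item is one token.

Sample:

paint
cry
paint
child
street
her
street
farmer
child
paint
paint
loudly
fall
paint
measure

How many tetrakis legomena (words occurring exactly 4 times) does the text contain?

0

Frequencies: paint:5, child:2, street:2, cry:1, her:1, farmer:1, loudly:1, fall:1, measure:1
Words with frequency 4: (none)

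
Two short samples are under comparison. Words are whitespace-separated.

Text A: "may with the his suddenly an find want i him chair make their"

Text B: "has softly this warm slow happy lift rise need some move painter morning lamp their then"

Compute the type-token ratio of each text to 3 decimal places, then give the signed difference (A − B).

0.000

TTR(A) = 13/13 = 1.000
TTR(B) = 16/16 = 1.000
Difference = 1.000 − 1.000 = 0.000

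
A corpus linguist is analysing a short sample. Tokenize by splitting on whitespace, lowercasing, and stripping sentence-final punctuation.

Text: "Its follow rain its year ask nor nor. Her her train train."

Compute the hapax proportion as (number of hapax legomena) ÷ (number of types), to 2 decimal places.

0.50

Frequencies: its:2, nor:2, her:2, train:2, follow:1, rain:1, year:1, ask:1
Hapax count = 4; type count = 8.
Ratio = 4 / 8 = 0.50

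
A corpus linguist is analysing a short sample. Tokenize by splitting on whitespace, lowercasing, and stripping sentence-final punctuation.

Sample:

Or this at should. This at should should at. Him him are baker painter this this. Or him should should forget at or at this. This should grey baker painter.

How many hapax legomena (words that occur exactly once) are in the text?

3

Frequencies: this:6, should:6, at:5, or:3, him:3, baker:2, painter:2, are:1, forget:1, grey:1
Hapax (freq=1): are, forget, grey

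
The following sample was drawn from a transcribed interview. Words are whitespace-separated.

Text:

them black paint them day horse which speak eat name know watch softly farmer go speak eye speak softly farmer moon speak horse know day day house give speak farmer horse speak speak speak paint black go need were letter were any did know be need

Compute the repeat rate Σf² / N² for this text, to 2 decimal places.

0.07

Frequencies: speak:8, day:3, horse:3, know:3, farmer:3, them:2, black:2, paint:2, softly:2, go:2, need:2, were:2, which:1, eat:1, name:1, watch:1, eye:1, moon:1, house:1, give:1, … (4 more, each freq 1)
Σf² = 140; N² = 2116
Repeat rate = 140 / 2116 = 0.07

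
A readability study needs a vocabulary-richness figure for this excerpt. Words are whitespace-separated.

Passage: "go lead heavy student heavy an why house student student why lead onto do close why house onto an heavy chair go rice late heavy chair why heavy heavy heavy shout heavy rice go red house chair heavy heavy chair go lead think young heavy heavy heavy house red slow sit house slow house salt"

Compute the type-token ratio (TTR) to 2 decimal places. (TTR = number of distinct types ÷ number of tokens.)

N = 55 tokens, V = 20 types.
TTR = V / N = 20 / 55 = 0.36

0.36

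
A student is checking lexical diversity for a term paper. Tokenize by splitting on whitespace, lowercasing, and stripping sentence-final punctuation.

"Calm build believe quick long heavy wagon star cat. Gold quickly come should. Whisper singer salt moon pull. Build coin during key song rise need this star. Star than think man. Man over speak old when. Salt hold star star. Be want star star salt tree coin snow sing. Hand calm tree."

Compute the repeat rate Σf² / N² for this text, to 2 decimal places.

0.04

Frequencies: star:7, salt:3, calm:2, build:2, coin:2, man:2, tree:2, believe:1, quick:1, long:1, heavy:1, wagon:1, cat:1, gold:1, quickly:1, come:1, should:1, whisper:1, singer:1, moon:1, … (19 more, each freq 1)
Σf² = 110; N² = 2704
Repeat rate = 110 / 2704 = 0.04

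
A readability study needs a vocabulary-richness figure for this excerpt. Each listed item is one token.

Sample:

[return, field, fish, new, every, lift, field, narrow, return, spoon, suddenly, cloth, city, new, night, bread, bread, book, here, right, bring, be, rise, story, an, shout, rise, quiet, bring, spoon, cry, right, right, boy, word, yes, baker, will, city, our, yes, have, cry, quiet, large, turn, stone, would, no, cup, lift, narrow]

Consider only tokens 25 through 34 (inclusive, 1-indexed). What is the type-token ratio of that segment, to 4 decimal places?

0.9000

Segment tokens 25–34: an, shout, rise, quiet, bring, spoon, cry, right, right, boy
Segment N = 10, segment V = 9.
TTR = 9 / 10 = 0.9000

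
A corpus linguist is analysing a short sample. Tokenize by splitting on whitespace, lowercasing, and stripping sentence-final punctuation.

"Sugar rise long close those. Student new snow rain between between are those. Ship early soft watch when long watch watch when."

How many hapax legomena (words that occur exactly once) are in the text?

Frequencies: watch:3, long:2, those:2, between:2, when:2, sugar:1, rise:1, close:1, student:1, new:1, snow:1, rain:1, are:1, ship:1, early:1, soft:1
Hapax (freq=1): are, close, early, new, rain, rise, ship, snow, soft, student, sugar

11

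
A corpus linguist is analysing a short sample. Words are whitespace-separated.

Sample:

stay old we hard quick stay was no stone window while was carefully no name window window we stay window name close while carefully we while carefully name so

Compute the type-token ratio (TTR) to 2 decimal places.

N = 29 tokens, V = 14 types.
TTR = V / N = 14 / 29 = 0.48

0.48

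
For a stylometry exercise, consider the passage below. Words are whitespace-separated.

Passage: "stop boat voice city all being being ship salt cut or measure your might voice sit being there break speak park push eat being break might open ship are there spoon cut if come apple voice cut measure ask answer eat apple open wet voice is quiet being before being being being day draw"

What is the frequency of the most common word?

8

Frequencies: being:8, voice:4, cut:3, ship:2, measure:2, might:2, there:2, break:2, eat:2, open:2, apple:2, stop:1, boat:1, city:1, all:1, salt:1, or:1, your:1, sit:1, speak:1, … (14 more, each freq 1)
Most common: 'being' with frequency 8.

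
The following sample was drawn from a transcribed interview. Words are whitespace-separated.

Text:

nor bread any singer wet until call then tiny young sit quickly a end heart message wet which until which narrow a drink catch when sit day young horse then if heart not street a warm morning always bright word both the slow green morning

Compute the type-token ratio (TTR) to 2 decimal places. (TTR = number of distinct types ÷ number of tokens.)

0.78

N = 45 tokens, V = 35 types.
TTR = V / N = 35 / 45 = 0.78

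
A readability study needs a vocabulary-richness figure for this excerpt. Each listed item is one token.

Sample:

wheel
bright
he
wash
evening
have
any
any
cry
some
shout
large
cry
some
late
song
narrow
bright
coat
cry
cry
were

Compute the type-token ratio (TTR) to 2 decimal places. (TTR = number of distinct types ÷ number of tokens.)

N = 22 tokens, V = 16 types.
TTR = V / N = 16 / 22 = 0.73

0.73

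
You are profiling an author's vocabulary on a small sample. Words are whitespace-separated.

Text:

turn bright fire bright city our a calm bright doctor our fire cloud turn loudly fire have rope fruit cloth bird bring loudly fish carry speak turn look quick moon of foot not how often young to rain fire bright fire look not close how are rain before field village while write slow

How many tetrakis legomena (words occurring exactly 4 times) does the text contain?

1

Frequencies: fire:5, bright:4, turn:3, our:2, loudly:2, look:2, not:2, how:2, rain:2, city:1, a:1, calm:1, doctor:1, cloud:1, have:1, rope:1, fruit:1, cloth:1, bird:1, bring:1, … (18 more, each freq 1)
Words with frequency 4: bright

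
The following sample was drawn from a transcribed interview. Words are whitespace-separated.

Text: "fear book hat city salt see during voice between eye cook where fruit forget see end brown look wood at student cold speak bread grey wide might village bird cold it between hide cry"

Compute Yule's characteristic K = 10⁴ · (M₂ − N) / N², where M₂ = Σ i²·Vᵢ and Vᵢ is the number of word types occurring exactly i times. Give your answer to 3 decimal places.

51.903

Frequencies: see:2, between:2, cold:2, fear:1, book:1, hat:1, city:1, salt:1, during:1, voice:1, eye:1, cook:1, where:1, fruit:1, forget:1, end:1, brown:1, look:1, wood:1, at:1, … (11 more, each freq 1)
N = 34. Frequency spectrum: V_1=28, V_2=3
M₂ = 1²·28 + 2²·3 = 40
K = 10000 × (40 − 34) / 34² = 51.903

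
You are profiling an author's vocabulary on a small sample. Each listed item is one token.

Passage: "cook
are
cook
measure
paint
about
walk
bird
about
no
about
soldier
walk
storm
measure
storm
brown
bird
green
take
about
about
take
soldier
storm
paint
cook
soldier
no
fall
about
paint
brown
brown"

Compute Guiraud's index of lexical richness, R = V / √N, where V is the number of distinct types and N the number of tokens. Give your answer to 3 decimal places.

2.401

N = 34, V = 14.
√N = 5.830952
R = 14 / 5.830952 = 2.401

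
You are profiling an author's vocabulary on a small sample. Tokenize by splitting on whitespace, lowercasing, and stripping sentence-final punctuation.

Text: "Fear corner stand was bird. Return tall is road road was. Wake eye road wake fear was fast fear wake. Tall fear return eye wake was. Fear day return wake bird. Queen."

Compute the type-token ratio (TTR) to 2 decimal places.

N = 32 tokens, V = 14 types.
TTR = V / N = 14 / 32 = 0.44

0.44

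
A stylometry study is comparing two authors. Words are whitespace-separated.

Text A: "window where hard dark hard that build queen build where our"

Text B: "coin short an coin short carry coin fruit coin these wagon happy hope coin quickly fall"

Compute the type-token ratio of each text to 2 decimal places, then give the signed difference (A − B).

0.04

TTR(A) = 8/11 = 0.73
TTR(B) = 11/16 = 0.69
Difference = 0.73 − 0.69 = 0.04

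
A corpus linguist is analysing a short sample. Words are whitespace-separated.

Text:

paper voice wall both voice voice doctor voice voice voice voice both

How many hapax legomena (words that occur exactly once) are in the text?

Frequencies: voice:7, both:2, paper:1, wall:1, doctor:1
Hapax (freq=1): doctor, paper, wall

3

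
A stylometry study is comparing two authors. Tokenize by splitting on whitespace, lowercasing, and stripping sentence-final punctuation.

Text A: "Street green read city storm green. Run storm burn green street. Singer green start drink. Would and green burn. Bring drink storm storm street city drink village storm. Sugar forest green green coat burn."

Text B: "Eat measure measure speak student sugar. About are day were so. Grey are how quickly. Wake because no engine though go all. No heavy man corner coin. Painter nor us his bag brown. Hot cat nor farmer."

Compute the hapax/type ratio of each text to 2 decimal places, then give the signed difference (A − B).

-0.23

A: hapax=11, V=17, ratio=0.65
B: hapax=29, V=33, ratio=0.88
Difference = 0.65 − 0.88 = -0.23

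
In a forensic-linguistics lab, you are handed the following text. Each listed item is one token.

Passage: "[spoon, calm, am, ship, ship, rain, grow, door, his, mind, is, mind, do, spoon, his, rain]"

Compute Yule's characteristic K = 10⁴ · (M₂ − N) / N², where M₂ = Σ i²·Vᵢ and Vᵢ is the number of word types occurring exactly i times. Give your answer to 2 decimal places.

Frequencies: spoon:2, ship:2, rain:2, his:2, mind:2, calm:1, am:1, grow:1, door:1, is:1, do:1
N = 16. Frequency spectrum: V_1=6, V_2=5
M₂ = 1²·6 + 2²·5 = 26
K = 10000 × (26 − 16) / 16² = 390.63

390.63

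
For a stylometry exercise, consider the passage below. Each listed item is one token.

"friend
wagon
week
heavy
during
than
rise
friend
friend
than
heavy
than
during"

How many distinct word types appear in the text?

Distinct types: {during, friend, heavy, rise, than, wagon, week}
V = 7

7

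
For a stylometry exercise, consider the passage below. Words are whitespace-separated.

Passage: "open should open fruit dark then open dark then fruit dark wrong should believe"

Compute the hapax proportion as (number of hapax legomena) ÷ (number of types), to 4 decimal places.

Frequencies: open:3, dark:3, should:2, fruit:2, then:2, wrong:1, believe:1
Hapax count = 2; type count = 7.
Ratio = 2 / 7 = 0.2857

0.2857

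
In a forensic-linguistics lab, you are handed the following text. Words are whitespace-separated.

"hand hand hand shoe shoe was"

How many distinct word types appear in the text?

Distinct types: {hand, shoe, was}
V = 3

3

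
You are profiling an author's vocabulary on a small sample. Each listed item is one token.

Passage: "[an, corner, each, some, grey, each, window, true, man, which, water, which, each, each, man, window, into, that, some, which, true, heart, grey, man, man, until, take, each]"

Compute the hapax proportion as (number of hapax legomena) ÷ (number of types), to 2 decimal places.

0.53

Frequencies: each:5, man:4, which:3, some:2, grey:2, window:2, true:2, an:1, corner:1, water:1, into:1, that:1, heart:1, until:1, take:1
Hapax count = 8; type count = 15.
Ratio = 8 / 15 = 0.53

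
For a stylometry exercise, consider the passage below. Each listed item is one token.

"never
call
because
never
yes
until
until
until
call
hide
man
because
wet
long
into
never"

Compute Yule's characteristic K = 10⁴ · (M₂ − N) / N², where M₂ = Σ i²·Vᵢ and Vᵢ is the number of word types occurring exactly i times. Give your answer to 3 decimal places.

625.000

Frequencies: never:3, until:3, call:2, because:2, yes:1, hide:1, man:1, wet:1, long:1, into:1
N = 16. Frequency spectrum: V_1=6, V_2=2, V_3=2
M₂ = 1²·6 + 2²·2 + 3²·2 = 32
K = 10000 × (32 − 16) / 16² = 625.000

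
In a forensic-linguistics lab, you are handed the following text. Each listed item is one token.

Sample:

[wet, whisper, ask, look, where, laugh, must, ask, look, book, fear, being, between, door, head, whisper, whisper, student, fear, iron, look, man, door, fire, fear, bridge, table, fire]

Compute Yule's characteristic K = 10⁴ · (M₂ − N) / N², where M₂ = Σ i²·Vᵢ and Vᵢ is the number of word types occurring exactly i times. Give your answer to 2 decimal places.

Frequencies: whisper:3, look:3, fear:3, ask:2, door:2, fire:2, wet:1, where:1, laugh:1, must:1, book:1, being:1, between:1, head:1, student:1, iron:1, man:1, bridge:1, table:1
N = 28. Frequency spectrum: V_1=13, V_2=3, V_3=3
M₂ = 1²·13 + 2²·3 + 3²·3 = 52
K = 10000 × (52 − 28) / 28² = 306.12

306.12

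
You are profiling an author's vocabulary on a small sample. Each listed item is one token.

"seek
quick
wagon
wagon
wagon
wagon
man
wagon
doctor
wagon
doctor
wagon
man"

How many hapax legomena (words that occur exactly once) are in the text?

2

Frequencies: wagon:7, man:2, doctor:2, seek:1, quick:1
Hapax (freq=1): quick, seek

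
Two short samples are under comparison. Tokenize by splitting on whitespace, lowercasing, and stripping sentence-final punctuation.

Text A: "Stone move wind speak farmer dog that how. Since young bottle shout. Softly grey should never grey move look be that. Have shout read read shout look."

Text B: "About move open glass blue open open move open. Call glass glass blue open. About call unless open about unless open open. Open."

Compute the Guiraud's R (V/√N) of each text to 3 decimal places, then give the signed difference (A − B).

2.389

A: V=20, N=27, R=3.849
B: V=7, N=23, R=1.460
Difference = 3.849 − 1.460 = 2.389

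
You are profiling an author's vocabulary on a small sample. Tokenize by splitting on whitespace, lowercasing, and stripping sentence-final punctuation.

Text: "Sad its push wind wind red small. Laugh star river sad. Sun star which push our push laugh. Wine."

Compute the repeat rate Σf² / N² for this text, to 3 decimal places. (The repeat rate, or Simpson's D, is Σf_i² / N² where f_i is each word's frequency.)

Frequencies: push:3, sad:2, wind:2, laugh:2, star:2, its:1, red:1, small:1, river:1, sun:1, which:1, our:1, wine:1
Σf² = 33; N² = 361
Repeat rate = 33 / 361 = 0.091

0.091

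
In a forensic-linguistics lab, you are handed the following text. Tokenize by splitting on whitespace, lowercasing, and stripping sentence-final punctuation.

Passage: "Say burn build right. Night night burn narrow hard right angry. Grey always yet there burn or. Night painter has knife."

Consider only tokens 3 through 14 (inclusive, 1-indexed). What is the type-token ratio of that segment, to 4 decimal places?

Segment tokens 3–14: build, right, night, night, burn, narrow, hard, right, angry, grey, always, yet
Segment N = 12, segment V = 10.
TTR = 10 / 12 = 0.8333

0.8333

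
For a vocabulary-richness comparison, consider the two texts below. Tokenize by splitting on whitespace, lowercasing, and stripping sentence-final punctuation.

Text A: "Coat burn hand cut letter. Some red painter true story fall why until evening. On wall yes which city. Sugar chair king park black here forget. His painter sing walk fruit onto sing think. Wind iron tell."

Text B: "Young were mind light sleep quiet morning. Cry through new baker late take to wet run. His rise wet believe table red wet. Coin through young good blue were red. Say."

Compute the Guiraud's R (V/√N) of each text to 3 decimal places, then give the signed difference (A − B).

A: V=35, N=37, R=5.754
B: V=25, N=31, R=4.490
Difference = 5.754 − 4.490 = 1.264

1.264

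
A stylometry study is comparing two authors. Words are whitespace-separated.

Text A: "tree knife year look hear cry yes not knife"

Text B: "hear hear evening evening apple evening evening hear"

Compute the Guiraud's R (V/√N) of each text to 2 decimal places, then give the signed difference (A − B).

1.61

A: V=8, N=9, R=2.67
B: V=3, N=8, R=1.06
Difference = 2.67 − 1.06 = 1.61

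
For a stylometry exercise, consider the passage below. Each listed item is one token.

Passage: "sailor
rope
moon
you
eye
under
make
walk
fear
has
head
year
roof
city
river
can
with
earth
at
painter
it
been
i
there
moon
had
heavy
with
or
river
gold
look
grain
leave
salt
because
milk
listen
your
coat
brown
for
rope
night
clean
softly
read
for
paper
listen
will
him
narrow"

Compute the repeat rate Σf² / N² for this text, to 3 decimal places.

0.023

Frequencies: rope:2, moon:2, river:2, with:2, listen:2, for:2, sailor:1, you:1, eye:1, under:1, make:1, walk:1, fear:1, has:1, head:1, year:1, roof:1, city:1, can:1, earth:1, … (27 more, each freq 1)
Σf² = 65; N² = 2809
Repeat rate = 65 / 2809 = 0.023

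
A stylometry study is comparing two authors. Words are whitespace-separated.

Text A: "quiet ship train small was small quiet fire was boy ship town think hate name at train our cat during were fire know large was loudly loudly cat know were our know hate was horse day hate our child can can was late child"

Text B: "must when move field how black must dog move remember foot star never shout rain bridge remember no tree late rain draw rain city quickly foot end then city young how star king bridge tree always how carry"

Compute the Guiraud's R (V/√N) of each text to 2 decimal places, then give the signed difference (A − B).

A: V=24, N=44, R=3.62
B: V=26, N=38, R=4.22
Difference = 3.62 − 4.22 = -0.60

-0.60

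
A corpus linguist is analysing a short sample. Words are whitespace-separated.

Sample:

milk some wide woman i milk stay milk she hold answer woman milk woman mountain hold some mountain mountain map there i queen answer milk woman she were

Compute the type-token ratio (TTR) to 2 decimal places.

N = 28 tokens, V = 14 types.
TTR = V / N = 14 / 28 = 0.50

0.50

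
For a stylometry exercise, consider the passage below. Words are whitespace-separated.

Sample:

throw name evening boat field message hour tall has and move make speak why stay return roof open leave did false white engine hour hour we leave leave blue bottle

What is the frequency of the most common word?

Frequencies: hour:3, leave:3, throw:1, name:1, evening:1, boat:1, field:1, message:1, tall:1, has:1, and:1, move:1, make:1, speak:1, why:1, stay:1, return:1, roof:1, open:1, did:1, … (6 more, each freq 1)
Most common: 'hour' with frequency 3.

3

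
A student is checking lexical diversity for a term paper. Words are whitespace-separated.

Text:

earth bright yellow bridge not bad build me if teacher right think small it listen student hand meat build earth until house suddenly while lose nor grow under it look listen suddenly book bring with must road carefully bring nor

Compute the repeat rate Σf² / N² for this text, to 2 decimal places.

Frequencies: earth:2, build:2, it:2, listen:2, suddenly:2, nor:2, bring:2, bright:1, yellow:1, bridge:1, not:1, bad:1, me:1, if:1, teacher:1, right:1, think:1, small:1, student:1, hand:1, … (13 more, each freq 1)
Σf² = 54; N² = 1600
Repeat rate = 54 / 1600 = 0.03

0.03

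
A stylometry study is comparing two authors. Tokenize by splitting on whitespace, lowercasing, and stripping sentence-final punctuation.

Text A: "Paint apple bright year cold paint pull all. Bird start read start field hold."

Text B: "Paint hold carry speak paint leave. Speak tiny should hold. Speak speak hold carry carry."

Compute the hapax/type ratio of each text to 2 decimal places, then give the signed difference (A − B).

A: hapax=10, V=12, ratio=0.83
B: hapax=3, V=7, ratio=0.43
Difference = 0.83 − 0.43 = 0.40

0.40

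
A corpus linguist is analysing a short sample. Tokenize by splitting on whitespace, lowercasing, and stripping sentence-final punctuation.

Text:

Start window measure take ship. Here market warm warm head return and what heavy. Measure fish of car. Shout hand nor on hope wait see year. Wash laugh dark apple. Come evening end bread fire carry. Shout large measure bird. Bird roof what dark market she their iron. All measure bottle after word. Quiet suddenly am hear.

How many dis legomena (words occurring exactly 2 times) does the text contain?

Frequencies: measure:4, market:2, warm:2, what:2, shout:2, dark:2, bird:2, start:1, window:1, take:1, ship:1, here:1, head:1, return:1, and:1, heavy:1, fish:1, of:1, car:1, hand:1, … (28 more, each freq 1)
Words with frequency 2: bird, dark, market, shout, warm, what

6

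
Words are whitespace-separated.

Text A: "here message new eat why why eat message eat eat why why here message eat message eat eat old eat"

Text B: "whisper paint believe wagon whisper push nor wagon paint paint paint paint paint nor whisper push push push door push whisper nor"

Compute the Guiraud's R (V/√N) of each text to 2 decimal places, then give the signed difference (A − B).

A: V=6, N=20, R=1.34
B: V=7, N=22, R=1.49
Difference = 1.34 − 1.49 = -0.15

-0.15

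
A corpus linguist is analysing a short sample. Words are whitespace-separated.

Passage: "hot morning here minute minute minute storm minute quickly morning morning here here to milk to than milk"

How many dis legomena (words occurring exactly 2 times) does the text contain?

Frequencies: minute:4, morning:3, here:3, to:2, milk:2, hot:1, storm:1, quickly:1, than:1
Words with frequency 2: milk, to

2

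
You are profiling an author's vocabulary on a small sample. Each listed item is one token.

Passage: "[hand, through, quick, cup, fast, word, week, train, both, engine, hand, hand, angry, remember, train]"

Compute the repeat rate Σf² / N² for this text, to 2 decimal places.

Frequencies: hand:3, train:2, through:1, quick:1, cup:1, fast:1, word:1, week:1, both:1, engine:1, angry:1, remember:1
Σf² = 23; N² = 225
Repeat rate = 23 / 225 = 0.10

0.10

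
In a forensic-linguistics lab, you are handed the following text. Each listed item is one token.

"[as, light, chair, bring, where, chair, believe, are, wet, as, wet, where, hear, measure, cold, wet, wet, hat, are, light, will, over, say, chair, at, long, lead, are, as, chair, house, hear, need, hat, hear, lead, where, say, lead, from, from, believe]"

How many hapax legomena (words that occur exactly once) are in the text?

9

Frequencies: chair:4, wet:4, as:3, where:3, are:3, hear:3, lead:3, light:2, believe:2, hat:2, say:2, from:2, bring:1, measure:1, cold:1, will:1, over:1, at:1, long:1, house:1, … (1 more, each freq 1)
Hapax (freq=1): at, bring, cold, house, long, measure, need, over, will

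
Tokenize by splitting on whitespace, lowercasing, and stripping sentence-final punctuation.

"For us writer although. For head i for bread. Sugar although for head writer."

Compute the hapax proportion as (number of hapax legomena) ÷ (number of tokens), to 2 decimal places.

Frequencies: for:4, writer:2, although:2, head:2, us:1, i:1, bread:1, sugar:1
Hapax count = 4; token count = 14.
Ratio = 4 / 14 = 0.29

0.29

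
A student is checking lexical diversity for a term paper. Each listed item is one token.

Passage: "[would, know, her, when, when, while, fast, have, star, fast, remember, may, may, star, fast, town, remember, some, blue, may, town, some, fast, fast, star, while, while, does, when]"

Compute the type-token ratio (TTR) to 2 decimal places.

0.48

N = 29 tokens, V = 14 types.
TTR = V / N = 14 / 29 = 0.48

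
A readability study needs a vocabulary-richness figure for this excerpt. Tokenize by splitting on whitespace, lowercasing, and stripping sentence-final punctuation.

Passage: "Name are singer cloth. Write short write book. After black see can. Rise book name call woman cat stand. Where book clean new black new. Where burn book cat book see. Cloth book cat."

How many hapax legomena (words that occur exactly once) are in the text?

11

Frequencies: book:6, cat:3, name:2, cloth:2, write:2, black:2, see:2, where:2, new:2, are:1, singer:1, short:1, after:1, can:1, rise:1, call:1, woman:1, stand:1, clean:1, burn:1
Hapax (freq=1): after, are, burn, call, can, clean, rise, short, singer, stand, woman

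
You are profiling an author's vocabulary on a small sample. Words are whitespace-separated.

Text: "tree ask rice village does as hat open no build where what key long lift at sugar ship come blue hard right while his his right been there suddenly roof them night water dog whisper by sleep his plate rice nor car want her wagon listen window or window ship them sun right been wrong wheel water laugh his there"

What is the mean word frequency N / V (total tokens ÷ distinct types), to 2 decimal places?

1.25

N = 60 tokens, V = 48 types.
Mean frequency = N / V = 60 / 48 = 1.25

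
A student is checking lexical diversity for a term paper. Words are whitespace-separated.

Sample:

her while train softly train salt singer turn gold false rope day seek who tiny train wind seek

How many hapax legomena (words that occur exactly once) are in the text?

13

Frequencies: train:3, seek:2, her:1, while:1, softly:1, salt:1, singer:1, turn:1, gold:1, false:1, rope:1, day:1, who:1, tiny:1, wind:1
Hapax (freq=1): day, false, gold, her, rope, salt, singer, softly, tiny, turn, while, who, wind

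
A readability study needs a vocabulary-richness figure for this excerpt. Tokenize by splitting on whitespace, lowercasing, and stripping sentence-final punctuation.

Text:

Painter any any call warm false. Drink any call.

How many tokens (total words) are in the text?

9

Tokens: painter, any, any, call, warm, false, drink, any, call
N = 9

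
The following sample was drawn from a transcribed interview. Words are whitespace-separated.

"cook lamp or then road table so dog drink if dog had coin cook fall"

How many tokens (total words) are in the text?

15

Tokens: cook, lamp, or, then, road, table, so, dog, drink, if, dog, had, coin, cook, fall
N = 15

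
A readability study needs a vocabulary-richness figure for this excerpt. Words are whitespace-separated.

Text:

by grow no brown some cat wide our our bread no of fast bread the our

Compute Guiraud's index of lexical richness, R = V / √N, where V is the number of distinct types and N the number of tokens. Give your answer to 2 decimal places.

3.00

N = 16, V = 12.
√N = 4.000000
R = 12 / 4.000000 = 3.00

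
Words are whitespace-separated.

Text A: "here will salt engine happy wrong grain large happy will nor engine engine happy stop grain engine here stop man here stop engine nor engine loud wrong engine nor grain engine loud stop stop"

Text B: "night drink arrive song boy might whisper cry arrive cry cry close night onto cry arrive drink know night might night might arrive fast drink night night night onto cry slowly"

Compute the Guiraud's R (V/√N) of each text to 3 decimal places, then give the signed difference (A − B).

A: V=12, N=34, R=2.058
B: V=13, N=31, R=2.335
Difference = 2.058 − 2.335 = -0.277

-0.277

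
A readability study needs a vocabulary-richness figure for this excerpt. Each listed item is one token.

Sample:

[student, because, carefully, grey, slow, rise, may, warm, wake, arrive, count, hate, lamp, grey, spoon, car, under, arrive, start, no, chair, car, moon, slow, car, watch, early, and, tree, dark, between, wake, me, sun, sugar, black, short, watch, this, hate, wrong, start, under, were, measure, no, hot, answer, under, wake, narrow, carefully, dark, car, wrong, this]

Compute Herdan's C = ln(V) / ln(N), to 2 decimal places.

N = 56, V = 38.
ln(V) = 3.637586, ln(N) = 4.025352
C = 3.637586 / 4.025352 = 0.90

0.90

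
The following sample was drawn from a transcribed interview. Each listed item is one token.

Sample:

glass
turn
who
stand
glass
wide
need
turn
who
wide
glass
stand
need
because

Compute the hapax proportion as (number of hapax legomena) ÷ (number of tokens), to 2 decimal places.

Frequencies: glass:3, turn:2, who:2, stand:2, wide:2, need:2, because:1
Hapax count = 1; token count = 14.
Ratio = 1 / 14 = 0.07

0.07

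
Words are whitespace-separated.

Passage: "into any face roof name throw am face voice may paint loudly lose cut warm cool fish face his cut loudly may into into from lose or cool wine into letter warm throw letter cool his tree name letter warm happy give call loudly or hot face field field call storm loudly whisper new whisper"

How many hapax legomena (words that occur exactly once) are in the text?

14

Frequencies: into:4, face:4, loudly:4, warm:3, cool:3, letter:3, name:2, throw:2, may:2, lose:2, cut:2, his:2, or:2, call:2, field:2, whisper:2, any:1, roof:1, am:1, voice:1, … (10 more, each freq 1)
Hapax (freq=1): am, any, fish, from, give, happy, hot, new, paint, roof, storm, tree, voice, wine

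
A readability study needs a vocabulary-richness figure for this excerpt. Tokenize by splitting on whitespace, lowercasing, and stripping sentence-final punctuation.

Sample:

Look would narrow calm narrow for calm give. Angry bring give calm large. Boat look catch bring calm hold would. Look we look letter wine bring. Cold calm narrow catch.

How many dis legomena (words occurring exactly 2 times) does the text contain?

Frequencies: calm:5, look:4, narrow:3, bring:3, would:2, give:2, catch:2, for:1, angry:1, large:1, boat:1, hold:1, we:1, letter:1, wine:1, cold:1
Words with frequency 2: catch, give, would

3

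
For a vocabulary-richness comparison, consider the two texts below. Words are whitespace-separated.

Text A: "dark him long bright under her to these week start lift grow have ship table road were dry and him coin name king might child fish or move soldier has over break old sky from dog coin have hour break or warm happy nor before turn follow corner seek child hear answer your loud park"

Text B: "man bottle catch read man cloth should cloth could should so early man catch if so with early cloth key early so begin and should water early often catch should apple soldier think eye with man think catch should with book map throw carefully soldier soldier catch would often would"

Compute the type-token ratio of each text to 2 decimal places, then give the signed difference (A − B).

TTR(A) = 49/55 = 0.89
TTR(B) = 25/50 = 0.50
Difference = 0.89 − 0.50 = 0.39

0.39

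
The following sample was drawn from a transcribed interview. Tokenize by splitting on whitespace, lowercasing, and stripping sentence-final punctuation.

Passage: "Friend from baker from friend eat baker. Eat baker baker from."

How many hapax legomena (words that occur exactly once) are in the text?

0

Frequencies: baker:4, from:3, friend:2, eat:2
Hapax (freq=1): (none)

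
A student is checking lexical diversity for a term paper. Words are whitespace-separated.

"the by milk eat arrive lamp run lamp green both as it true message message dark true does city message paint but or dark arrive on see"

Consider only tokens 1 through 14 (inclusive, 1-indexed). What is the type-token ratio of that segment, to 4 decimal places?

Segment tokens 1–14: the, by, milk, eat, arrive, lamp, run, lamp, green, both, as, it, true, message
Segment N = 14, segment V = 13.
TTR = 13 / 14 = 0.9286

0.9286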